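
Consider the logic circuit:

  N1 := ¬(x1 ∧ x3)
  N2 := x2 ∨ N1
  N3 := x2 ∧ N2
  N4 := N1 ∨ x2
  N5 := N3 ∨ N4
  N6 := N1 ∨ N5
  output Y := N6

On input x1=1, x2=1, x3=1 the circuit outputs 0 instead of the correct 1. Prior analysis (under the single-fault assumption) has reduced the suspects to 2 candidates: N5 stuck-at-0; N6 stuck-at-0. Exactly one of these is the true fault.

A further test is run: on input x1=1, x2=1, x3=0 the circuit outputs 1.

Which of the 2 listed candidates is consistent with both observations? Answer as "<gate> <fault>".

N5 stuck-at-0

Evaluate each candidate on input x1=1, x2=1, x3=0:
  N5 stuck-at-0: N1=1, N2=1, N3=1, N4=1, N5=0 [stuck-at-0], N6=1 → 1 — matches
  N6 stuck-at-0: N1=1, N2=1, N3=1, N4=1, N5=1, N6=0 [stuck-at-0] → 0 — eliminated
Only N5 stuck-at-0 reproduces the observed 1.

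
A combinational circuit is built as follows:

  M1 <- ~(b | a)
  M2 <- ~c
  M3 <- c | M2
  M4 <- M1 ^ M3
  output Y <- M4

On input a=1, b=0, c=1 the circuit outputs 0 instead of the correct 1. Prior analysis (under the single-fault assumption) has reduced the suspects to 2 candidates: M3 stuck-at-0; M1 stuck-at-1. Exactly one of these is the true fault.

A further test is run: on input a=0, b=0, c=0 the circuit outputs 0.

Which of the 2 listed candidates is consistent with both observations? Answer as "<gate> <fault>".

Evaluate each candidate on input a=0, b=0, c=0:
  M3 stuck-at-0: M1=1, M2=1, M3=0 [stuck-at-0], M4=1 → 1 — eliminated
  M1 stuck-at-1: M1=1 [stuck-at-1], M2=1, M3=1, M4=0 → 0 — matches
Only M1 stuck-at-1 reproduces the observed 0.

M1 stuck-at-1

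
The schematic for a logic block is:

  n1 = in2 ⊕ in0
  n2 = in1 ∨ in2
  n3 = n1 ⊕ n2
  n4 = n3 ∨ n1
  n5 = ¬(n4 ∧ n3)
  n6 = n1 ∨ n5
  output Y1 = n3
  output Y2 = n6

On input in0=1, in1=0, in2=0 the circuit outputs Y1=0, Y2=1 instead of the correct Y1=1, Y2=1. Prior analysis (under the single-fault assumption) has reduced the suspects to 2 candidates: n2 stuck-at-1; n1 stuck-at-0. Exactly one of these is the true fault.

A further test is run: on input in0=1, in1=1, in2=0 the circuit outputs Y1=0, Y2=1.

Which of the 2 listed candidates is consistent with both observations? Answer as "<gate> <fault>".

Evaluate each candidate on input in0=1, in1=1, in2=0:
  n2 stuck-at-1: n1=1, n2=1 [stuck-at-1], n3=0, n4=1, n5=1, n6=1 → Y1=0, Y2=1 — matches
  n1 stuck-at-0: n1=0 [stuck-at-0], n2=1, n3=1, n4=1, n5=0, n6=0 → Y1=1, Y2=0 — eliminated
Only n2 stuck-at-1 reproduces the observed Y1=0, Y2=1.

n2 stuck-at-1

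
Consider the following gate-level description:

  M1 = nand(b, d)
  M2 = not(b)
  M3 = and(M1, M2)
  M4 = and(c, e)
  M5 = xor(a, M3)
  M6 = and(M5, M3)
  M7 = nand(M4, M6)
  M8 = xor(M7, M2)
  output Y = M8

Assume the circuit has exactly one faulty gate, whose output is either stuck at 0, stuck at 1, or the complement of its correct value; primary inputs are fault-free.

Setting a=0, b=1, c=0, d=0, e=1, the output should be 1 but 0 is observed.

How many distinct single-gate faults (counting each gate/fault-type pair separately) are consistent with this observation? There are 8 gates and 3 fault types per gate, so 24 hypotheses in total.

6

Fault-free: M1=1, M2=0, M3=0, M4=0, M5=0, M6=0, M7=1, M8=1 → 1. Observed 0.
  M1: none of the 3 fault types match ✗
  M2: stuck-at-1, inverted output ✓; others ✗
  M3: none of the 3 fault types match ✗
  M4: none of the 3 fault types match ✗
  M5: none of the 3 fault types match ✗
  M6: none of the 3 fault types match ✗
  M7: stuck-at-0, inverted output ✓; others ✗
  M8: stuck-at-0, inverted output ✓; others ✗
Consistent faults: {M2 stuck-at-1, M2 inverted output, M7 stuck-at-0, M7 inverted output, M8 stuck-at-0, M8 inverted output} — 6 in all.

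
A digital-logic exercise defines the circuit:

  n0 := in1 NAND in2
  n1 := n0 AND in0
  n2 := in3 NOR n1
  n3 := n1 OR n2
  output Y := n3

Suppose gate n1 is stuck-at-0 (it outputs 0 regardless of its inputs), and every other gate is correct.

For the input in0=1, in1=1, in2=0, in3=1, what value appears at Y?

Propagate with n1 forced: n0=1, n1=0 [stuck-at-0], n2=0, n3=0.
So Y = 0. (Without the fault it would be 1.)

0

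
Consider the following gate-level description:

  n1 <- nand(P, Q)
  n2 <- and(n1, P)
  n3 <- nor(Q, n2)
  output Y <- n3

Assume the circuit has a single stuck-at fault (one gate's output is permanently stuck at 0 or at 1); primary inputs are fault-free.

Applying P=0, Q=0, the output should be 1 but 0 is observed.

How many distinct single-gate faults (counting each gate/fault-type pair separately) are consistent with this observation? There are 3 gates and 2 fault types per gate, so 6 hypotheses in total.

2

Fault-free: n1=1, n2=0, n3=1 → 1. Observed 0.
  n1 stuck-at-0: output 1 ✗
  n1 stuck-at-1: output 1 ✗
  n2 stuck-at-0: output 1 ✗
  n2 stuck-at-1: output 0 ✓
  n3 stuck-at-0: output 0 ✓
  n3 stuck-at-1: output 1 ✗
Consistent faults: {n2 stuck-at-1, n3 stuck-at-0} — 2 in all.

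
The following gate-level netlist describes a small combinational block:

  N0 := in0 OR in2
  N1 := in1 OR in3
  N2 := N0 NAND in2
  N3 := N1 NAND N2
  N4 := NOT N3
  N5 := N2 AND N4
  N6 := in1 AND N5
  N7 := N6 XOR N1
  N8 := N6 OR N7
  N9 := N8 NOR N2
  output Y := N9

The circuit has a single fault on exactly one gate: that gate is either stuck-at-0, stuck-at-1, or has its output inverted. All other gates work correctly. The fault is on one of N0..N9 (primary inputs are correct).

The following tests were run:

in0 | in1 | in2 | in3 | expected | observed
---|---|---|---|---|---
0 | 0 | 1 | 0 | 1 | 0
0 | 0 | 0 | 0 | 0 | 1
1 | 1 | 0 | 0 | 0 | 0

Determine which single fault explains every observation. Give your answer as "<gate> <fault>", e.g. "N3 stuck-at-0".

Fault-free values for test 1 (in0=0, in1=0, in2=1, in3=0): N0=1, N1=0, N2=0, N3=1, N4=0, N5=0, N6=0, N7=0, N8=0, N9=1, giving Y=1. Observed 0.
Test 1: faults giving observed 0 are {N0 stuck-at-0, N0 inverted output, N1 stuck-at-1, N1 inverted output, N2 stuck-at-1, N2 inverted output, N6 stuck-at-1, N6 inverted output, N7 stuck-at-1, N7 inverted output, N8 stuck-at-1, N8 inverted output, N9 stuck-at-0, N9 inverted output}.
Test 2 (in0=0, in1=0, in2=0, in3=0): fault-free N0=0, N1=0, N2=1, N3=1, N4=0, N5=0, N6=0, N7=0, N8=0, N9=0 → 0; observed 1. Eliminates N0 stuck-at-0, N0 inverted output, N1 stuck-at-1, N1 inverted output, N2 stuck-at-1, N6 stuck-at-1, N6 inverted output, N7 stuck-at-1, N7 inverted output, N8 stuck-at-1, N8 inverted output, N9 stuck-at-0.
Test 3 (in0=1, in1=1, in2=0, in3=0): fault-free N0=1, N1=1, N2=1, N3=0, N4=1, N5=1, N6=1, N7=0, N8=1, N9=0 → 0; observed 0. Eliminates N9 inverted output.
Only N2 inverted output is consistent with every test.

N2 inverted output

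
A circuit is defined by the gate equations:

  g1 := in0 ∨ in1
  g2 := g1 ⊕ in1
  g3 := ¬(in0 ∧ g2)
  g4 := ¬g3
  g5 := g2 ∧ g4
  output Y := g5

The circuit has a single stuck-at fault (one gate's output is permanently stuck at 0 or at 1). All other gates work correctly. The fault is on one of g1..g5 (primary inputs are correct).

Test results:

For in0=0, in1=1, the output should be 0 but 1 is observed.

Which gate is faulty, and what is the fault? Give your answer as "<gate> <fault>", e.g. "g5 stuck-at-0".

Fault-free values for test 1 (in0=0, in1=1): g1=1, g2=0, g3=1, g4=0, g5=0, giving Y=0. Observed 1.
Test 1: faults giving observed 1 are {g5 stuck-at-1}.
Only g5 stuck-at-1 is consistent with every test.

g5 stuck-at-1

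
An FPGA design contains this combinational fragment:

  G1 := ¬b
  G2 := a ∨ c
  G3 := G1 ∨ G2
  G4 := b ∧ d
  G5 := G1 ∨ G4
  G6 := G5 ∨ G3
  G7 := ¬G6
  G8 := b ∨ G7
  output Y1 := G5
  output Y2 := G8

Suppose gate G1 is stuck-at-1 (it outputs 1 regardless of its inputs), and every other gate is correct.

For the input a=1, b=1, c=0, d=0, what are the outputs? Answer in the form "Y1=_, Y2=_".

Y1=1, Y2=1

Propagate with G1 forced: G1=1 [stuck-at-1], G2=1, G3=1, G4=0, G5=1, G6=1, G7=0, G8=1.
So the outputs are Y1=1, Y2=1. (Without the fault they would be Y1=0, Y2=1.)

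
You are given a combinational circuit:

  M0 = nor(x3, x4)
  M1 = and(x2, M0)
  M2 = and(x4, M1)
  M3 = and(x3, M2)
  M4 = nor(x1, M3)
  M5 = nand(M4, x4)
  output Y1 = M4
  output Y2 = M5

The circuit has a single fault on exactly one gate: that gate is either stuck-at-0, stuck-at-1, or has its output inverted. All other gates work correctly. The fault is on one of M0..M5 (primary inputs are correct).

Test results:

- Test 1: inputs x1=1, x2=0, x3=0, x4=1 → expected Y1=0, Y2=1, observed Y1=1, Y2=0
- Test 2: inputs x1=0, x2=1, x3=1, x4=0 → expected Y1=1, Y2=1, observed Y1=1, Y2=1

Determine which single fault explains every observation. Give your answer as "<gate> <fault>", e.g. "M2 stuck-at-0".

Fault-free values for test 1 (x1=1, x2=0, x3=0, x4=1): M0=0, M1=0, M2=0, M3=0, M4=0, M5=1, giving Y1=0, Y2=1. Observed Y1=1, Y2=0.
Test 1: faults giving observed Y1=1, Y2=0 are {M4 stuck-at-1, M4 inverted output}.
Test 2 (x1=0, x2=1, x3=1, x4=0): fault-free M0=0, M1=0, M2=0, M3=0, M4=1, M5=1 → Y1=1, Y2=1; observed Y1=1, Y2=1. Eliminates M4 inverted output.
Only M4 stuck-at-1 is consistent with every test.

M4 stuck-at-1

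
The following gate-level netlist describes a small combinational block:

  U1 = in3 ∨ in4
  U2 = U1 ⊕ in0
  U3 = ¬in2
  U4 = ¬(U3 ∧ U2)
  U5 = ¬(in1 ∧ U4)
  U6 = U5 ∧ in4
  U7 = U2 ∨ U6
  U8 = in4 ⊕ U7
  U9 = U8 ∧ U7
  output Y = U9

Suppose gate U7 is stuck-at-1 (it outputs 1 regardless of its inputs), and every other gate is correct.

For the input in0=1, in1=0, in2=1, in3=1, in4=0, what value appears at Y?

1

Propagate with U7 forced: U1=1, U2=0, U3=0, U4=1, U5=1, U6=0, U7=1 [stuck-at-1], U8=1, U9=1.
So Y = 1. (Without the fault it would be 0.)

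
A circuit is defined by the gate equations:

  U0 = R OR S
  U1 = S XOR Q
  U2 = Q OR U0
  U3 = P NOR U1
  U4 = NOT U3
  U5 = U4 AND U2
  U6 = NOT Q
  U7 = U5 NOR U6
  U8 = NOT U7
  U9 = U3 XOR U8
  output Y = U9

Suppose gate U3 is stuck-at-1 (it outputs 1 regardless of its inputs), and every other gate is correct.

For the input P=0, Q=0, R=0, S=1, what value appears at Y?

Propagate with U3 forced: U0=1, U1=1, U2=1, U3=1 [stuck-at-1], U4=0, U5=0, U6=1, U7=0, U8=1, U9=0.
So Y = 0. (Without the fault it would be 1.)

0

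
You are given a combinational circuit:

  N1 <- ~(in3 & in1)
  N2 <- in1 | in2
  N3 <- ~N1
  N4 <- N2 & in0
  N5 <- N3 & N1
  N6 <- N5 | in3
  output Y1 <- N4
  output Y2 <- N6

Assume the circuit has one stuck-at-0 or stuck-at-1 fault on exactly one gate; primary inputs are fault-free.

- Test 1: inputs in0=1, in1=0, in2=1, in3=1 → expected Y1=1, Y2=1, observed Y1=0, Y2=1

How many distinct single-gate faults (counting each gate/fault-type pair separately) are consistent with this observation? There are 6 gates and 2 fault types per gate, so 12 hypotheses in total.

2

Fault-free: N1=1, N2=1, N3=0, N4=1, N5=0, N6=1 → Y1=1, Y2=1. Observed Y1=0, Y2=1.
  N1 stuck-at-0: output Y1=1, Y2=1 ✗
  N1 stuck-at-1: output Y1=1, Y2=1 ✗
  N2 stuck-at-0: output Y1=0, Y2=1 ✓
  N2 stuck-at-1: output Y1=1, Y2=1 ✗
  N3 stuck-at-0: output Y1=1, Y2=1 ✗
  N3 stuck-at-1: output Y1=1, Y2=1 ✗
  N4 stuck-at-0: output Y1=0, Y2=1 ✓
  N4 stuck-at-1: output Y1=1, Y2=1 ✗
  N5 stuck-at-0: output Y1=1, Y2=1 ✗
  N5 stuck-at-1: output Y1=1, Y2=1 ✗
  N6 stuck-at-0: output Y1=1, Y2=0 ✗
  N6 stuck-at-1: output Y1=1, Y2=1 ✗
Consistent faults: {N2 stuck-at-0, N4 stuck-at-0} — 2 in all.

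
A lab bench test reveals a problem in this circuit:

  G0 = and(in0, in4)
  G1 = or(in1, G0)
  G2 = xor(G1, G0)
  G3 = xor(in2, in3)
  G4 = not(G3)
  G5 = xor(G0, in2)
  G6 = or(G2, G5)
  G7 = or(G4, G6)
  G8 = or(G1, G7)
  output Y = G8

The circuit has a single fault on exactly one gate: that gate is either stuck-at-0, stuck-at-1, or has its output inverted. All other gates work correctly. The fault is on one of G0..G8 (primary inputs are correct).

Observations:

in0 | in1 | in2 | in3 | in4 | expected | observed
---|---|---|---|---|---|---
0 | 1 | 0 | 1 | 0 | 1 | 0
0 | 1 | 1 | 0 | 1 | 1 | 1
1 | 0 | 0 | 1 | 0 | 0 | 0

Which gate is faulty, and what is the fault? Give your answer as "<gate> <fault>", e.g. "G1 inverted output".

Fault-free values for test 1 (in0=0, in1=1, in2=0, in3=1, in4=0): G0=0, G1=1, G2=1, G3=1, G4=0, G5=0, G6=1, G7=1, G8=1, giving Y=1. Observed 0.
Test 1: faults giving observed 0 are {G1 stuck-at-0, G1 inverted output, G8 stuck-at-0, G8 inverted output}.
Test 2 (in0=0, in1=1, in2=1, in3=0, in4=1): fault-free G0=0, G1=1, G2=1, G3=1, G4=0, G5=1, G6=1, G7=1, G8=1 → 1; observed 1. Eliminates G8 stuck-at-0, G8 inverted output.
Test 3 (in0=1, in1=0, in2=0, in3=1, in4=0): fault-free G0=0, G1=0, G2=0, G3=1, G4=0, G5=0, G6=0, G7=0, G8=0 → 0; observed 0. Eliminates G1 inverted output.
Only G1 stuck-at-0 is consistent with every test.

G1 stuck-at-0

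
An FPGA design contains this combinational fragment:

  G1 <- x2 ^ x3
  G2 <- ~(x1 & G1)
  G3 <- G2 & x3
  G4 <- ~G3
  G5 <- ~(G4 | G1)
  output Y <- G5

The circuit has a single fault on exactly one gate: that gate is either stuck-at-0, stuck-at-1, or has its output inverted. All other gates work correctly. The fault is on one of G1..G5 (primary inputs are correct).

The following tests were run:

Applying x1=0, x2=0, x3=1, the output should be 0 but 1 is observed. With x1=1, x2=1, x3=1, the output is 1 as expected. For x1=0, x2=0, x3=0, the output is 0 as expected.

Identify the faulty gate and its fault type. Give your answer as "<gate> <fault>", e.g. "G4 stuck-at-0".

Fault-free values for test 1 (x1=0, x2=0, x3=1): G1=1, G2=1, G3=1, G4=0, G5=0, giving Y=0. Observed 1.
Test 1: faults giving observed 1 are {G1 stuck-at-0, G1 inverted output, G5 stuck-at-1, G5 inverted output}.
Test 2 (x1=1, x2=1, x3=1): fault-free G1=0, G2=1, G3=1, G4=0, G5=1 → 1; observed 1. Eliminates G1 inverted output, G5 inverted output.
Test 3 (x1=0, x2=0, x3=0): fault-free G1=0, G2=1, G3=0, G4=1, G5=0 → 0; observed 0. Eliminates G5 stuck-at-1.
Only G1 stuck-at-0 is consistent with every test.

G1 stuck-at-0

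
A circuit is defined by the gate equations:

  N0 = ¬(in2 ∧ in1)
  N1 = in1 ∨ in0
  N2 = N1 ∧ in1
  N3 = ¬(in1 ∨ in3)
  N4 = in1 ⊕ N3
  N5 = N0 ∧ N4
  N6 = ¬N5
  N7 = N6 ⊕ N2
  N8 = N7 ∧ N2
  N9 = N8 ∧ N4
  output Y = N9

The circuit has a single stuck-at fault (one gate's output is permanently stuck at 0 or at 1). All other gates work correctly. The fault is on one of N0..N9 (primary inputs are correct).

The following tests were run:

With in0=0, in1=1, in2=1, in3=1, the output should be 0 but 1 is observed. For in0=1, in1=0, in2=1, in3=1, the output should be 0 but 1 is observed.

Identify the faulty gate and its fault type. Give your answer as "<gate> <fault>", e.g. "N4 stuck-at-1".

Fault-free values for test 1 (in0=0, in1=1, in2=1, in3=1): N0=0, N1=1, N2=1, N3=0, N4=1, N5=0, N6=1, N7=0, N8=0, N9=0, giving Y=0. Observed 1.
Test 1: faults giving observed 1 are {N0 stuck-at-1, N5 stuck-at-1, N6 stuck-at-0, N7 stuck-at-1, N8 stuck-at-1, N9 stuck-at-1}.
Test 2 (in0=1, in1=0, in2=1, in3=1): fault-free N0=1, N1=1, N2=0, N3=0, N4=0, N5=0, N6=1, N7=1, N8=0, N9=0 → 0; observed 1. Eliminates N0 stuck-at-1, N5 stuck-at-1, N6 stuck-at-0, N7 stuck-at-1, N8 stuck-at-1.
Only N9 stuck-at-1 is consistent with every test.

N9 stuck-at-1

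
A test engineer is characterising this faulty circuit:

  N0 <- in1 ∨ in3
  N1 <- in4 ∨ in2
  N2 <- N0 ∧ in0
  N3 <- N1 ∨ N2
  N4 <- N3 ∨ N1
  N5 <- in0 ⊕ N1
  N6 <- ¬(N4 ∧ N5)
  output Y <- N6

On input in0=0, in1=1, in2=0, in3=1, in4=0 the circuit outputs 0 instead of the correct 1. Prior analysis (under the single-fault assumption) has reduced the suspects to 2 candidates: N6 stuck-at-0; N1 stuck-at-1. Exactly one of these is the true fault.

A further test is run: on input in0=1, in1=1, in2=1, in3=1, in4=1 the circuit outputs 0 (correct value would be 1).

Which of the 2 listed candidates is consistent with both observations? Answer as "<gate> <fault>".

N6 stuck-at-0

Evaluate each candidate on input in0=1, in1=1, in2=1, in3=1, in4=1:
  N6 stuck-at-0: N0=1, N1=1, N2=1, N3=1, N4=1, N5=0, N6=0 [stuck-at-0] → 0 — matches
  N1 stuck-at-1: N0=1, N1=1 [stuck-at-1], N2=1, N3=1, N4=1, N5=0, N6=1 → 1 — eliminated
Only N6 stuck-at-0 reproduces the observed 0.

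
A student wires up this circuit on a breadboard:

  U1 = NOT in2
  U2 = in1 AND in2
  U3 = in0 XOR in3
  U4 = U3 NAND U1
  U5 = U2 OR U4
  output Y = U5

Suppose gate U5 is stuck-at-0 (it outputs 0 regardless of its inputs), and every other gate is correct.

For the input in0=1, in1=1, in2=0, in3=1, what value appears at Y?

Propagate with U5 forced: U1=1, U2=0, U3=0, U4=1, U5=0 [stuck-at-0].
So Y = 0. (Without the fault it would be 1.)

0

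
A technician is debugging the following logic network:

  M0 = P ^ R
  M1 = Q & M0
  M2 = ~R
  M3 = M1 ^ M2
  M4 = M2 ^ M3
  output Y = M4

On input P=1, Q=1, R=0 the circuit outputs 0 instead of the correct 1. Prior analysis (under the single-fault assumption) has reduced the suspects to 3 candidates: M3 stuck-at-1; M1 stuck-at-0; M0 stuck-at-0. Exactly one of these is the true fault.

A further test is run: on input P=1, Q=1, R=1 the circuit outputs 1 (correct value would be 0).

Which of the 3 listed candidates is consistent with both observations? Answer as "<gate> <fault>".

Evaluate each candidate on input P=1, Q=1, R=1:
  M3 stuck-at-1: M0=0, M1=0, M2=0, M3=1 [stuck-at-1], M4=1 → 1 — matches
  M1 stuck-at-0: M0=0, M1=0 [stuck-at-0], M2=0, M3=0, M4=0 → 0 — eliminated
  M0 stuck-at-0: M0=0 [stuck-at-0], M1=0, M2=0, M3=0, M4=0 → 0 — eliminated
Only M3 stuck-at-1 reproduces the observed 1.

M3 stuck-at-1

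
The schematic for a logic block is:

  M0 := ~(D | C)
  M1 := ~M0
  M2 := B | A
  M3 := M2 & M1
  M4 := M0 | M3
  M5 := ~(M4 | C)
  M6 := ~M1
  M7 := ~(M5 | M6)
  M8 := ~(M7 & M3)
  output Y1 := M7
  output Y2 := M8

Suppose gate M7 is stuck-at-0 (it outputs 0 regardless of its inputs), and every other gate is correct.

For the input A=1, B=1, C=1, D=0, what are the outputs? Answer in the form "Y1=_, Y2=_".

Propagate with M7 forced: M0=0, M1=1, M2=1, M3=1, M4=1, M5=0, M6=0, M7=0 [stuck-at-0], M8=1.
So the outputs are Y1=0, Y2=1. (Without the fault they would be Y1=1, Y2=0.)

Y1=0, Y2=1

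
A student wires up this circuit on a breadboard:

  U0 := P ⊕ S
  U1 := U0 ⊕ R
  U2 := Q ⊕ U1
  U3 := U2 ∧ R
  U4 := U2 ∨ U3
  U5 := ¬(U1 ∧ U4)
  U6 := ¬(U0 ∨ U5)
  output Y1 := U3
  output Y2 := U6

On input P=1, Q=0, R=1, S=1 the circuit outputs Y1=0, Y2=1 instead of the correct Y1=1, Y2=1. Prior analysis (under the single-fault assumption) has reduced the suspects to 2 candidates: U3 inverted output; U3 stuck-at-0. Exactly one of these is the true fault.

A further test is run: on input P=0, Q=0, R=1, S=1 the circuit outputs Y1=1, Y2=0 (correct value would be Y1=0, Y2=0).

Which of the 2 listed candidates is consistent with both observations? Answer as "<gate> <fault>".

Evaluate each candidate on input P=0, Q=0, R=1, S=1:
  U3 inverted output: U0=1, U1=0, U2=0, U3=1 [inverted output], U4=1, U5=1, U6=0 → Y1=1, Y2=0 — matches
  U3 stuck-at-0: U0=1, U1=0, U2=0, U3=0 [stuck-at-0], U4=0, U5=1, U6=0 → Y1=0, Y2=0 — eliminated
Only U3 inverted output reproduces the observed Y1=1, Y2=0.

U3 inverted output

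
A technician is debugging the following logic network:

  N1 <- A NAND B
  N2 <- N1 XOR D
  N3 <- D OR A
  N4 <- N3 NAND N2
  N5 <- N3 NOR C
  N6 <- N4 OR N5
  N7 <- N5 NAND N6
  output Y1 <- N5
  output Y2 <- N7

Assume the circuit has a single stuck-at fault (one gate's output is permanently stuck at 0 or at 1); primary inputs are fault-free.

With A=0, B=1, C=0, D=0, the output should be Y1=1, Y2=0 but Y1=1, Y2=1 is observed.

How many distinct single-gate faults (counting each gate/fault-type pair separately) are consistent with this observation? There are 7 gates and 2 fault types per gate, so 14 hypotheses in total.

2

Fault-free: N1=1, N2=1, N3=0, N4=1, N5=1, N6=1, N7=0 → Y1=1, Y2=0. Observed Y1=1, Y2=1.
  N1 stuck-at-0: output Y1=1, Y2=0 ✗
  N1 stuck-at-1: output Y1=1, Y2=0 ✗
  N2 stuck-at-0: output Y1=1, Y2=0 ✗
  N2 stuck-at-1: output Y1=1, Y2=0 ✗
  N3 stuck-at-0: output Y1=1, Y2=0 ✗
  N3 stuck-at-1: output Y1=0, Y2=1 ✗
  N4 stuck-at-0: output Y1=1, Y2=0 ✗
  N4 stuck-at-1: output Y1=1, Y2=0 ✗
  N5 stuck-at-0: output Y1=0, Y2=1 ✗
  N5 stuck-at-1: output Y1=1, Y2=0 ✗
  N6 stuck-at-0: output Y1=1, Y2=1 ✓
  N6 stuck-at-1: output Y1=1, Y2=0 ✗
  N7 stuck-at-0: output Y1=1, Y2=0 ✗
  N7 stuck-at-1: output Y1=1, Y2=1 ✓
Consistent faults: {N6 stuck-at-0, N7 stuck-at-1} — 2 in all.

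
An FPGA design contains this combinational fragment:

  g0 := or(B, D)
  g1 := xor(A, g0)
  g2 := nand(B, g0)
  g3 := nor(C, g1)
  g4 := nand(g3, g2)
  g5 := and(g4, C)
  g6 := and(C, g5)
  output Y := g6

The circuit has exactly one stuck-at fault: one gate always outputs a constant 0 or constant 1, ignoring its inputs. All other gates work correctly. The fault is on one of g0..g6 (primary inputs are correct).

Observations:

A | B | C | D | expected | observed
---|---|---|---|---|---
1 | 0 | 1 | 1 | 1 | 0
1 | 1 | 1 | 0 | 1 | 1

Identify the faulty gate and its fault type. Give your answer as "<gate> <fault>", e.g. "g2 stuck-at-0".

Fault-free values for test 1 (A=1, B=0, C=1, D=1): g0=1, g1=0, g2=1, g3=0, g4=1, g5=1, g6=1, giving Y=1. Observed 0.
Test 1: faults giving observed 0 are {g3 stuck-at-1, g4 stuck-at-0, g5 stuck-at-0, g6 stuck-at-0}.
Test 2 (A=1, B=1, C=1, D=0): fault-free g0=1, g1=0, g2=0, g3=0, g4=1, g5=1, g6=1 → 1; observed 1. Eliminates g4 stuck-at-0, g5 stuck-at-0, g6 stuck-at-0.
Only g3 stuck-at-1 is consistent with every test.

g3 stuck-at-1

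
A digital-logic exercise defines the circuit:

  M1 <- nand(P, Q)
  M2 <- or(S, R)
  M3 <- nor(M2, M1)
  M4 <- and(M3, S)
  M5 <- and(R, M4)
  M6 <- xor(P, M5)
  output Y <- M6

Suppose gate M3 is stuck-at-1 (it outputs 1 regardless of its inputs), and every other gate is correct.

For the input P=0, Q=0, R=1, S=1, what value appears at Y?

1

Propagate with M3 forced: M1=1, M2=1, M3=1 [stuck-at-1], M4=1, M5=1, M6=1.
So Y = 1. (Without the fault it would be 0.)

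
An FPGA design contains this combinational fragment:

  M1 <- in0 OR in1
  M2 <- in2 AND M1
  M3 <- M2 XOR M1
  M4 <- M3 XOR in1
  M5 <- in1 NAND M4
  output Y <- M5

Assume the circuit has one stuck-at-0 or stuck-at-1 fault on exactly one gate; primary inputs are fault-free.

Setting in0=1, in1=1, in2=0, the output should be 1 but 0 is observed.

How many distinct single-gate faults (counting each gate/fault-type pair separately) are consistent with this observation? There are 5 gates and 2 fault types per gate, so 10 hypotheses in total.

Fault-free: M1=1, M2=0, M3=1, M4=0, M5=1 → 1. Observed 0.
  M1 stuck-at-0: output 0 ✓
  M1 stuck-at-1: output 1 ✗
  M2 stuck-at-0: output 1 ✗
  M2 stuck-at-1: output 0 ✓
  M3 stuck-at-0: output 0 ✓
  M3 stuck-at-1: output 1 ✗
  M4 stuck-at-0: output 1 ✗
  M4 stuck-at-1: output 0 ✓
  M5 stuck-at-0: output 0 ✓
  M5 stuck-at-1: output 1 ✗
Consistent faults: {M1 stuck-at-0, M2 stuck-at-1, M3 stuck-at-0, M4 stuck-at-1, M5 stuck-at-0} — 5 in all.

5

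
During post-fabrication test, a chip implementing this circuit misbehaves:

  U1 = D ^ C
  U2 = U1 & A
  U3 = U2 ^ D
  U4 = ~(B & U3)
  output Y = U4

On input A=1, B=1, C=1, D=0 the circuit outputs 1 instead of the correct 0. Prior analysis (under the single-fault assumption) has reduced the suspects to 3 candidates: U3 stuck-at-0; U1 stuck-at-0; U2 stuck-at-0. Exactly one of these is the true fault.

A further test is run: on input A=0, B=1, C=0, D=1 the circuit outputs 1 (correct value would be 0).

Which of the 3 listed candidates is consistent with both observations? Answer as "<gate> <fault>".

U3 stuck-at-0

Evaluate each candidate on input A=0, B=1, C=0, D=1:
  U3 stuck-at-0: U1=1, U2=0, U3=0 [stuck-at-0], U4=1 → 1 — matches
  U1 stuck-at-0: U1=0 [stuck-at-0], U2=0, U3=1, U4=0 → 0 — eliminated
  U2 stuck-at-0: U1=1, U2=0 [stuck-at-0], U3=1, U4=0 → 0 — eliminated
Only U3 stuck-at-0 reproduces the observed 1.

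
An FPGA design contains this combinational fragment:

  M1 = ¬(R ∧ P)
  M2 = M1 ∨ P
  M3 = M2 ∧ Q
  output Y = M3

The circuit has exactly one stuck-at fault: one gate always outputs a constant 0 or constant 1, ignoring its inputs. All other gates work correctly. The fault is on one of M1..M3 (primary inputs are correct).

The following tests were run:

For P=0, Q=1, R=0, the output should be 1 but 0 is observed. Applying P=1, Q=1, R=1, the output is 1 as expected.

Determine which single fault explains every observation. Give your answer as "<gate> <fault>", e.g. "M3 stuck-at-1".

Fault-free values for test 1 (P=0, Q=1, R=0): M1=1, M2=1, M3=1, giving Y=1. Observed 0.
Test 1: faults giving observed 0 are {M1 stuck-at-0, M2 stuck-at-0, M3 stuck-at-0}.
Test 2 (P=1, Q=1, R=1): fault-free M1=0, M2=1, M3=1 → 1; observed 1. Eliminates M2 stuck-at-0, M3 stuck-at-0.
Only M1 stuck-at-0 is consistent with every test.

M1 stuck-at-0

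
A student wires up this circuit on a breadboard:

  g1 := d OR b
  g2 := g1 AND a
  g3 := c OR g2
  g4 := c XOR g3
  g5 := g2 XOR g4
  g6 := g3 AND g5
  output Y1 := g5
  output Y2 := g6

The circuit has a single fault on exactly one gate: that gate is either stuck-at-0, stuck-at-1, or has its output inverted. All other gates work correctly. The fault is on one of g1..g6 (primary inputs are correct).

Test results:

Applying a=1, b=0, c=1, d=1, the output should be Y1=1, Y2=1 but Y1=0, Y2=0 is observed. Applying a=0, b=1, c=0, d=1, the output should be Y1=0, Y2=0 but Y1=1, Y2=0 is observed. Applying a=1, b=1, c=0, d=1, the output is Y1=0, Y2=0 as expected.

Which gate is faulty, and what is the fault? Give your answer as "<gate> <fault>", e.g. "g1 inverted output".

Fault-free values for test 1 (a=1, b=0, c=1, d=1): g1=1, g2=1, g3=1, g4=0, g5=1, g6=1, giving Y1=1, Y2=1. Observed Y1=0, Y2=0.
Test 1: faults giving observed Y1=0, Y2=0 are {g1 stuck-at-0, g1 inverted output, g2 stuck-at-0, g2 inverted output, g3 stuck-at-0, g3 inverted output, g4 stuck-at-1, g4 inverted output, g5 stuck-at-0, g5 inverted output}.
Test 2 (a=0, b=1, c=0, d=1): fault-free g1=1, g2=0, g3=0, g4=0, g5=0, g6=0 → Y1=0, Y2=0; observed Y1=1, Y2=0. Eliminates g1 stuck-at-0, g1 inverted output, g2 stuck-at-0, g2 inverted output, g3 stuck-at-0, g3 inverted output, g5 stuck-at-0.
Test 3 (a=1, b=1, c=0, d=1): fault-free g1=1, g2=1, g3=1, g4=1, g5=0, g6=0 → Y1=0, Y2=0; observed Y1=0, Y2=0. Eliminates g4 inverted output, g5 inverted output.
Only g4 stuck-at-1 is consistent with every test.

g4 stuck-at-1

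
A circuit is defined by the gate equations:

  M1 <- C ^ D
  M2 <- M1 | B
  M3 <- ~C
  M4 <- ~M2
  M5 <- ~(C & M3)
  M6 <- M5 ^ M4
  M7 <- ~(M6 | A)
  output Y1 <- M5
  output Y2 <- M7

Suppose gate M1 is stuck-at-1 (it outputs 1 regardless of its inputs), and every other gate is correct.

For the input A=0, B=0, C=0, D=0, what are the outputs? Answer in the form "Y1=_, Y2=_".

Propagate with M1 forced: M1=1 [stuck-at-1], M2=1, M3=1, M4=0, M5=1, M6=1, M7=0.
So the outputs are Y1=1, Y2=0. (Without the fault they would be Y1=1, Y2=1.)

Y1=1, Y2=0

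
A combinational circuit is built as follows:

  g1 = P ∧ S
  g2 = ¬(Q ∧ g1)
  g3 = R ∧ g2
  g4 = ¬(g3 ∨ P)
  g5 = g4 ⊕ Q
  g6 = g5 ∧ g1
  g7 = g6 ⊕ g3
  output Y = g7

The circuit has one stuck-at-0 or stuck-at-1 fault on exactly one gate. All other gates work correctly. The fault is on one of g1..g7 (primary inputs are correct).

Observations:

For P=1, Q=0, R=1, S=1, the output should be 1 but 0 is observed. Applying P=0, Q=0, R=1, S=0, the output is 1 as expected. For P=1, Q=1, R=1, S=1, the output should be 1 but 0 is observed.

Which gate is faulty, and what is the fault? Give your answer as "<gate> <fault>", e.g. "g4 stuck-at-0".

g4 stuck-at-1

Fault-free values for test 1 (P=1, Q=0, R=1, S=1): g1=1, g2=1, g3=1, g4=0, g5=0, g6=0, g7=1, giving Y=1. Observed 0.
Test 1: faults giving observed 0 are {g2 stuck-at-0, g3 stuck-at-0, g4 stuck-at-1, g5 stuck-at-1, g6 stuck-at-1, g7 stuck-at-0}.
Test 2 (P=0, Q=0, R=1, S=0): fault-free g1=0, g2=1, g3=1, g4=0, g5=0, g6=0, g7=1 → 1; observed 1. Eliminates g2 stuck-at-0, g3 stuck-at-0, g6 stuck-at-1, g7 stuck-at-0.
Test 3 (P=1, Q=1, R=1, S=1): fault-free g1=1, g2=0, g3=0, g4=0, g5=1, g6=1, g7=1 → 1; observed 0. Eliminates g5 stuck-at-1.
Only g4 stuck-at-1 is consistent with every test.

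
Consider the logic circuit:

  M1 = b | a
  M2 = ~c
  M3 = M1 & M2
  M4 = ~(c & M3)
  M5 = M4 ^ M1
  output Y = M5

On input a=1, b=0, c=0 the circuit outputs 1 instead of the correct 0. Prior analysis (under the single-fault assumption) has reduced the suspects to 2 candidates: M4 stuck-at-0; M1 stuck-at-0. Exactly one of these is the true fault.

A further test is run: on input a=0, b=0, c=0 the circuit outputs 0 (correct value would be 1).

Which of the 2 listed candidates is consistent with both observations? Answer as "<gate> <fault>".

M4 stuck-at-0

Evaluate each candidate on input a=0, b=0, c=0:
  M4 stuck-at-0: M1=0, M2=1, M3=0, M4=0 [stuck-at-0], M5=0 → 0 — matches
  M1 stuck-at-0: M1=0 [stuck-at-0], M2=1, M3=0, M4=1, M5=1 → 1 — eliminated
Only M4 stuck-at-0 reproduces the observed 0.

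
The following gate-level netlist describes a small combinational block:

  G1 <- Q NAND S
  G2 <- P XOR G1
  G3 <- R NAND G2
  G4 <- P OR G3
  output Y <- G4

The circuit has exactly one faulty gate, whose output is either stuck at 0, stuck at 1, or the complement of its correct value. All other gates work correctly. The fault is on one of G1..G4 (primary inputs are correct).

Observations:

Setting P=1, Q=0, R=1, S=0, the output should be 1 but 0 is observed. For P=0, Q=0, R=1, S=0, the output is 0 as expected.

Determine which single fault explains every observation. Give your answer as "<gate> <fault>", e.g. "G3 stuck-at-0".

Fault-free values for test 1 (P=1, Q=0, R=1, S=0): G1=1, G2=0, G3=1, G4=1, giving Y=1. Observed 0.
Test 1: faults giving observed 0 are {G4 stuck-at-0, G4 inverted output}.
Test 2 (P=0, Q=0, R=1, S=0): fault-free G1=1, G2=1, G3=0, G4=0 → 0; observed 0. Eliminates G4 inverted output.
Only G4 stuck-at-0 is consistent with every test.

G4 stuck-at-0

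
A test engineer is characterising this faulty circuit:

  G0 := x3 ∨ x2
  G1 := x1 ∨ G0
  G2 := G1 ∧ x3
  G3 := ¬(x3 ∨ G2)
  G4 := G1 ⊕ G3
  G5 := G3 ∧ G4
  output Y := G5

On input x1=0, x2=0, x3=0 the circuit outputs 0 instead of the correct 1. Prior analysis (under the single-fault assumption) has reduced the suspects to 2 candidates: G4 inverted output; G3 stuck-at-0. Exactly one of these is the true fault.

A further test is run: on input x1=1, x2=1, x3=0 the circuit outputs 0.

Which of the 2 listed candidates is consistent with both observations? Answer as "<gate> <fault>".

Evaluate each candidate on input x1=1, x2=1, x3=0:
  G4 inverted output: G0=1, G1=1, G2=0, G3=1, G4=1 [inverted output], G5=1 → 1 — eliminated
  G3 stuck-at-0: G0=1, G1=1, G2=0, G3=0 [stuck-at-0], G4=1, G5=0 → 0 — matches
Only G3 stuck-at-0 reproduces the observed 0.

G3 stuck-at-0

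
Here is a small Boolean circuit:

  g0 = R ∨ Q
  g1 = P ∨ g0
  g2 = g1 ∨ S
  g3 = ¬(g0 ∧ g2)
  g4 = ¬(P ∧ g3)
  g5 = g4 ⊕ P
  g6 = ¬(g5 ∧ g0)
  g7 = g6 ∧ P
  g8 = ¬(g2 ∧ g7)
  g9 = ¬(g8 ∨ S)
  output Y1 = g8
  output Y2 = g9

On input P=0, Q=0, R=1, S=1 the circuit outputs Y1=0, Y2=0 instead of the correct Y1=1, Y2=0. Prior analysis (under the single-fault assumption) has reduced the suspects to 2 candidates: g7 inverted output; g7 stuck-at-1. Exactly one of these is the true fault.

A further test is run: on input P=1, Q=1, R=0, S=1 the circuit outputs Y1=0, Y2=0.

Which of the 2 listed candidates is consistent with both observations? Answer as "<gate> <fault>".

Evaluate each candidate on input P=1, Q=1, R=0, S=1:
  g7 inverted output: g0=1, g1=1, g2=1, g3=0, g4=1, g5=0, g6=1, g7=0 [inverted output], g8=1, g9=0 → Y1=1, Y2=0 — eliminated
  g7 stuck-at-1: g0=1, g1=1, g2=1, g3=0, g4=1, g5=0, g6=1, g7=1 [stuck-at-1], g8=0, g9=0 → Y1=0, Y2=0 — matches
Only g7 stuck-at-1 reproduces the observed Y1=0, Y2=0.

g7 stuck-at-1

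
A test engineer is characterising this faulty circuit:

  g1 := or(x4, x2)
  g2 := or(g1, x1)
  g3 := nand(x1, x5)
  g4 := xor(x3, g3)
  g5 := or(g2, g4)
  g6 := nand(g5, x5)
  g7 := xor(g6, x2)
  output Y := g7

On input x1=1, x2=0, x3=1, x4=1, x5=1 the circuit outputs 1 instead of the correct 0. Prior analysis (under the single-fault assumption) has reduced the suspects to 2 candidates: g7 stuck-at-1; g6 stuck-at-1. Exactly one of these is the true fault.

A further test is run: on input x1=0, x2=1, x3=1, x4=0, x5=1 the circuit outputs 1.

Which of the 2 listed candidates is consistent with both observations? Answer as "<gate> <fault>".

Evaluate each candidate on input x1=0, x2=1, x3=1, x4=0, x5=1:
  g7 stuck-at-1: g1=1, g2=1, g3=1, g4=0, g5=1, g6=0, g7=1 [stuck-at-1] → 1 — matches
  g6 stuck-at-1: g1=1, g2=1, g3=1, g4=0, g5=1, g6=1 [stuck-at-1], g7=0 → 0 — eliminated
Only g7 stuck-at-1 reproduces the observed 1.

g7 stuck-at-1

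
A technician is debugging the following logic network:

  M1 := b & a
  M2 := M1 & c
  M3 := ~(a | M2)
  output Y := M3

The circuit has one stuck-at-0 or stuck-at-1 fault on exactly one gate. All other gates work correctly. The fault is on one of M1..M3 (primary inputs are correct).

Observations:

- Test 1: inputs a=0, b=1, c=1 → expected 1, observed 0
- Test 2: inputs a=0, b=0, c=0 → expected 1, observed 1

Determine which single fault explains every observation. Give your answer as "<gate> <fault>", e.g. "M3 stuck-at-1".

M1 stuck-at-1

Fault-free values for test 1 (a=0, b=1, c=1): M1=0, M2=0, M3=1, giving Y=1. Observed 0.
Test 1: faults giving observed 0 are {M1 stuck-at-1, M2 stuck-at-1, M3 stuck-at-0}.
Test 2 (a=0, b=0, c=0): fault-free M1=0, M2=0, M3=1 → 1; observed 1. Eliminates M2 stuck-at-1, M3 stuck-at-0.
Only M1 stuck-at-1 is consistent with every test.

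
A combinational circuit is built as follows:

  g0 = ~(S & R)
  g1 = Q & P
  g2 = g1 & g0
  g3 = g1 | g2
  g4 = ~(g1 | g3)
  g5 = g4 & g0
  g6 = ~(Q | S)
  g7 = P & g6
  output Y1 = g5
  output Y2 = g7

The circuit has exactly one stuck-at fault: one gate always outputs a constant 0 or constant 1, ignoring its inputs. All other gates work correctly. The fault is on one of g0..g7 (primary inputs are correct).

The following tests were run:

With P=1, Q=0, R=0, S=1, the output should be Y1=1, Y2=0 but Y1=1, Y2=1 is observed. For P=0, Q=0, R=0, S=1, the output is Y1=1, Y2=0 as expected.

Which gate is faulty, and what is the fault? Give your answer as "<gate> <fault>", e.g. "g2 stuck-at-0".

g6 stuck-at-1

Fault-free values for test 1 (P=1, Q=0, R=0, S=1): g0=1, g1=0, g2=0, g3=0, g4=1, g5=1, g6=0, g7=0, giving Y1=1, Y2=0. Observed Y1=1, Y2=1.
Test 1: faults giving observed Y1=1, Y2=1 are {g6 stuck-at-1, g7 stuck-at-1}.
Test 2 (P=0, Q=0, R=0, S=1): fault-free g0=1, g1=0, g2=0, g3=0, g4=1, g5=1, g6=0, g7=0 → Y1=1, Y2=0; observed Y1=1, Y2=0. Eliminates g7 stuck-at-1.
Only g6 stuck-at-1 is consistent with every test.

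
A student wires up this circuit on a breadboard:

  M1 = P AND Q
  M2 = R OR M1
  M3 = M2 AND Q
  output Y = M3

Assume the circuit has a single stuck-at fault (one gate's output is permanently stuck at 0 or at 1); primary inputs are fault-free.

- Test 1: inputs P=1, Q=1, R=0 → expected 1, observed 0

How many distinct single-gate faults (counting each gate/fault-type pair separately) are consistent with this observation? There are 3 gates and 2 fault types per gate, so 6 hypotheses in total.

3

Fault-free: M1=1, M2=1, M3=1 → 1. Observed 0.
  M1 stuck-at-0: output 0 ✓
  M1 stuck-at-1: output 1 ✗
  M2 stuck-at-0: output 0 ✓
  M2 stuck-at-1: output 1 ✗
  M3 stuck-at-0: output 0 ✓
  M3 stuck-at-1: output 1 ✗
Consistent faults: {M1 stuck-at-0, M2 stuck-at-0, M3 stuck-at-0} — 3 in all.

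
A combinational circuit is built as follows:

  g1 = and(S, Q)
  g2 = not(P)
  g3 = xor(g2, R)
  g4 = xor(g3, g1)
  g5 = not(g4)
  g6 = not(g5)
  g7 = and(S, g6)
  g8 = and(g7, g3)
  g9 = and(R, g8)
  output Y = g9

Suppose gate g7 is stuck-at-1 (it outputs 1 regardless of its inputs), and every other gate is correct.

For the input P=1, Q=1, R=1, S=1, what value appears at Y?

1

Propagate with g7 forced: g1=1, g2=0, g3=1, g4=0, g5=1, g6=0, g7=1 [stuck-at-1], g8=1, g9=1.
So Y = 1. (Without the fault it would be 0.)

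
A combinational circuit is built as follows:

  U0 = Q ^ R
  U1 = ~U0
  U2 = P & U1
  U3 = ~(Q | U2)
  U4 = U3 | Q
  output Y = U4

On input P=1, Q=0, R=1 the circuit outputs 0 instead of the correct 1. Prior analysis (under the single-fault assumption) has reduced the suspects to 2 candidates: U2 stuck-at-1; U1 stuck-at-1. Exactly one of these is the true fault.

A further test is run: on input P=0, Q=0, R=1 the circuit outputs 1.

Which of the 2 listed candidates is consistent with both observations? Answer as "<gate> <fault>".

U1 stuck-at-1

Evaluate each candidate on input P=0, Q=0, R=1:
  U2 stuck-at-1: U0=1, U1=0, U2=1 [stuck-at-1], U3=0, U4=0 → 0 — eliminated
  U1 stuck-at-1: U0=1, U1=1 [stuck-at-1], U2=0, U3=1, U4=1 → 1 — matches
Only U1 stuck-at-1 reproduces the observed 1.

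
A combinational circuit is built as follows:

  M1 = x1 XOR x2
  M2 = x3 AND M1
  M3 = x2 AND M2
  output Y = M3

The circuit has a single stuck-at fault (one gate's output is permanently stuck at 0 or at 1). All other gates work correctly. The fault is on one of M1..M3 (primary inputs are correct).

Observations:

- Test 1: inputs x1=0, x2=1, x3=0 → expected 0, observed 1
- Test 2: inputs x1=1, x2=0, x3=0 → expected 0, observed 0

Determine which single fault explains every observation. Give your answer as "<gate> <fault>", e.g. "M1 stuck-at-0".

Fault-free values for test 1 (x1=0, x2=1, x3=0): M1=1, M2=0, M3=0, giving Y=0. Observed 1.
Test 1: faults giving observed 1 are {M2 stuck-at-1, M3 stuck-at-1}.
Test 2 (x1=1, x2=0, x3=0): fault-free M1=1, M2=0, M3=0 → 0; observed 0. Eliminates M3 stuck-at-1.
Only M2 stuck-at-1 is consistent with every test.

M2 stuck-at-1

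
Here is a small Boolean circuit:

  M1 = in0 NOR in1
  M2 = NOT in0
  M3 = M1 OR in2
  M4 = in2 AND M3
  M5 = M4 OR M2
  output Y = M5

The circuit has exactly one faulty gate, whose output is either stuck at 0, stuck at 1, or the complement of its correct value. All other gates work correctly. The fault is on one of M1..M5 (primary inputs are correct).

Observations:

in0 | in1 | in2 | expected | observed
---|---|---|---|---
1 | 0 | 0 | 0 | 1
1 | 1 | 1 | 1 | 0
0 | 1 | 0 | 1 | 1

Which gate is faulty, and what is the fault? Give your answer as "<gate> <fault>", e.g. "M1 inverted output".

Fault-free values for test 1 (in0=1, in1=0, in2=0): M1=0, M2=0, M3=0, M4=0, M5=0, giving Y=0. Observed 1.
Test 1: faults giving observed 1 are {M2 stuck-at-1, M2 inverted output, M4 stuck-at-1, M4 inverted output, M5 stuck-at-1, M5 inverted output}.
Test 2 (in0=1, in1=1, in2=1): fault-free M1=0, M2=0, M3=1, M4=1, M5=1 → 1; observed 0. Eliminates M2 stuck-at-1, M2 inverted output, M4 stuck-at-1, M5 stuck-at-1.
Test 3 (in0=0, in1=1, in2=0): fault-free M1=0, M2=1, M3=0, M4=0, M5=1 → 1; observed 1. Eliminates M5 inverted output.
Only M4 inverted output is consistent with every test.

M4 inverted output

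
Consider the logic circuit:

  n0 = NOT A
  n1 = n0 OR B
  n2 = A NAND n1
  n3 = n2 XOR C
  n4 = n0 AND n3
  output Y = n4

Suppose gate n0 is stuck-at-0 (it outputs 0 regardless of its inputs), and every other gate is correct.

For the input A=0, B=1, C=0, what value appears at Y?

0

Propagate with n0 forced: n0=0 [stuck-at-0], n1=1, n2=1, n3=1, n4=0.
So Y = 0. (Without the fault it would be 1.)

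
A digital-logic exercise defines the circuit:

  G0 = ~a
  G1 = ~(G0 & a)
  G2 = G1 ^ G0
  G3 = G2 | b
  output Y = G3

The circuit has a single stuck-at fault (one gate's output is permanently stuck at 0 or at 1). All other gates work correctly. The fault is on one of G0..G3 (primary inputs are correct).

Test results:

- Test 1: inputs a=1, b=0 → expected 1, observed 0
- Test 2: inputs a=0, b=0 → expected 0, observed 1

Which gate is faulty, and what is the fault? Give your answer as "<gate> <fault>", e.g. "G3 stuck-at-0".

Fault-free values for test 1 (a=1, b=0): G0=0, G1=1, G2=1, G3=1, giving Y=1. Observed 0.
Test 1: faults giving observed 0 are {G1 stuck-at-0, G2 stuck-at-0, G3 stuck-at-0}.
Test 2 (a=0, b=0): fault-free G0=1, G1=1, G2=0, G3=0 → 0; observed 1. Eliminates G2 stuck-at-0, G3 stuck-at-0.
Only G1 stuck-at-0 is consistent with every test.

G1 stuck-at-0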